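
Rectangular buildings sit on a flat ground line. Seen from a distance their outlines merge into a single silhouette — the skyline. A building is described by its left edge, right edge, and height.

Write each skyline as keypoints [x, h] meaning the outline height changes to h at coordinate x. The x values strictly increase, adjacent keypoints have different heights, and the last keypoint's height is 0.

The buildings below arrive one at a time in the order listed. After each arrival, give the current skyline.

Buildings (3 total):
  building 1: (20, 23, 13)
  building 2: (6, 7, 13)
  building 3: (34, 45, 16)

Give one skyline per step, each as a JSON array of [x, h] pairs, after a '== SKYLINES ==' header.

== SKYLINES ==
[[20,13],[23,0]]
[[6,13],[7,0],[20,13],[23,0]]
[[6,13],[7,0],[20,13],[23,0],[34,16],[45,0]]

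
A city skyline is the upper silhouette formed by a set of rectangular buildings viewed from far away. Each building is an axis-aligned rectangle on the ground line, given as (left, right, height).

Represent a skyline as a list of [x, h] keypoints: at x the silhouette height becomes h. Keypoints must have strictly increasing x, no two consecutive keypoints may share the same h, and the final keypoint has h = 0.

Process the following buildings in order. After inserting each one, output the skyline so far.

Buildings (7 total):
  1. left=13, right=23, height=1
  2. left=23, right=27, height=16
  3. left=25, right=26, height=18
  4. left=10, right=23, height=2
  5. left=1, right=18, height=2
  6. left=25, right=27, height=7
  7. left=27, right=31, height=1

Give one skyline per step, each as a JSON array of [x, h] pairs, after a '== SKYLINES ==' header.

== SKYLINES ==
[[13,1],[23,0]]
[[13,1],[23,16],[27,0]]
[[13,1],[23,16],[25,18],[26,16],[27,0]]
[[10,2],[23,16],[25,18],[26,16],[27,0]]
[[1,2],[23,16],[25,18],[26,16],[27,0]]
[[1,2],[23,16],[25,18],[26,16],[27,0]]
[[1,2],[23,16],[25,18],[26,16],[27,1],[31,0]]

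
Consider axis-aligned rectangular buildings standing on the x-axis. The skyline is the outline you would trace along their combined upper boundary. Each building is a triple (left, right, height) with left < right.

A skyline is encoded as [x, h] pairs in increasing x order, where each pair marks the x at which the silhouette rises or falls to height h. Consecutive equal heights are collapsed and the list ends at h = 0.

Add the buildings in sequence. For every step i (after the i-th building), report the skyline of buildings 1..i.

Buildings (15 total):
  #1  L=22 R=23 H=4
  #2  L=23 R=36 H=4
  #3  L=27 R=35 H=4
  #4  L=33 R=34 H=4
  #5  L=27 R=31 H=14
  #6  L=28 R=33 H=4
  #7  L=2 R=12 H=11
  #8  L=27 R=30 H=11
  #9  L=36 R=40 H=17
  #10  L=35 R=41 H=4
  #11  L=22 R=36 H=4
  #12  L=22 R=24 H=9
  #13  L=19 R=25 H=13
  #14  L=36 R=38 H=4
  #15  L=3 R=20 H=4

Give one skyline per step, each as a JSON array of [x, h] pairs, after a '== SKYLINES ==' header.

== SKYLINES ==
[[22,4],[23,0]]
[[22,4],[36,0]]
[[22,4],[36,0]]
[[22,4],[36,0]]
[[22,4],[27,14],[31,4],[36,0]]
[[22,4],[27,14],[31,4],[36,0]]
[[2,11],[12,0],[22,4],[27,14],[31,4],[36,0]]
[[2,11],[12,0],[22,4],[27,14],[31,4],[36,0]]
[[2,11],[12,0],[22,4],[27,14],[31,4],[36,17],[40,0]]
[[2,11],[12,0],[22,4],[27,14],[31,4],[36,17],[40,4],[41,0]]
[[2,11],[12,0],[22,4],[27,14],[31,4],[36,17],[40,4],[41,0]]
[[2,11],[12,0],[22,9],[24,4],[27,14],[31,4],[36,17],[40,4],[41,0]]
[[2,11],[12,0],[19,13],[25,4],[27,14],[31,4],[36,17],[40,4],[41,0]]
[[2,11],[12,0],[19,13],[25,4],[27,14],[31,4],[36,17],[40,4],[41,0]]
[[2,11],[12,4],[19,13],[25,4],[27,14],[31,4],[36,17],[40,4],[41,0]]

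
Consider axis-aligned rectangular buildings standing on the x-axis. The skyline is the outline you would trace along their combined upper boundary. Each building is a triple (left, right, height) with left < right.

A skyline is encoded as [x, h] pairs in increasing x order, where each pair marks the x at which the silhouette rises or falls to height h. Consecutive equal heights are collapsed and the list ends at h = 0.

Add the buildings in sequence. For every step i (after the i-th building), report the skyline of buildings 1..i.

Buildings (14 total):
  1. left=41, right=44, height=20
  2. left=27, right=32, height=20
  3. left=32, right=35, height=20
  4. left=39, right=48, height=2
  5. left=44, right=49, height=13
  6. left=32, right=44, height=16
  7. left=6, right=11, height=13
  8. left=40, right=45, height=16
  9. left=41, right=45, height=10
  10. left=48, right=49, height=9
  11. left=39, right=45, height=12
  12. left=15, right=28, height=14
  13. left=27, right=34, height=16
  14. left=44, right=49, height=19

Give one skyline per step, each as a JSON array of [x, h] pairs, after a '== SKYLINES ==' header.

== SKYLINES ==
[[41,20],[44,0]]
[[27,20],[32,0],[41,20],[44,0]]
[[27,20],[35,0],[41,20],[44,0]]
[[27,20],[35,0],[39,2],[41,20],[44,2],[48,0]]
[[27,20],[35,0],[39,2],[41,20],[44,13],[49,0]]
[[27,20],[35,16],[41,20],[44,13],[49,0]]
[[6,13],[11,0],[27,20],[35,16],[41,20],[44,13],[49,0]]
[[6,13],[11,0],[27,20],[35,16],[41,20],[44,16],[45,13],[49,0]]
[[6,13],[11,0],[27,20],[35,16],[41,20],[44,16],[45,13],[49,0]]
[[6,13],[11,0],[27,20],[35,16],[41,20],[44,16],[45,13],[49,0]]
[[6,13],[11,0],[27,20],[35,16],[41,20],[44,16],[45,13],[49,0]]
[[6,13],[11,0],[15,14],[27,20],[35,16],[41,20],[44,16],[45,13],[49,0]]
[[6,13],[11,0],[15,14],[27,20],[35,16],[41,20],[44,16],[45,13],[49,0]]
[[6,13],[11,0],[15,14],[27,20],[35,16],[41,20],[44,19],[49,0]]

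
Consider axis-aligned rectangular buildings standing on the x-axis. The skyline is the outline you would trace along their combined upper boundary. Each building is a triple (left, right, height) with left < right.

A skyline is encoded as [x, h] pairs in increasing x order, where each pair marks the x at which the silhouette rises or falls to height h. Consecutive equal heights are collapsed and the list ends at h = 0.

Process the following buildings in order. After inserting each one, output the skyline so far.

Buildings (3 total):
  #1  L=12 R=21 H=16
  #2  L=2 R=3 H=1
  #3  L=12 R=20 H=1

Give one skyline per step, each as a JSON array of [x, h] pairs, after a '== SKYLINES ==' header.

== SKYLINES ==
[[12,16],[21,0]]
[[2,1],[3,0],[12,16],[21,0]]
[[2,1],[3,0],[12,16],[21,0]]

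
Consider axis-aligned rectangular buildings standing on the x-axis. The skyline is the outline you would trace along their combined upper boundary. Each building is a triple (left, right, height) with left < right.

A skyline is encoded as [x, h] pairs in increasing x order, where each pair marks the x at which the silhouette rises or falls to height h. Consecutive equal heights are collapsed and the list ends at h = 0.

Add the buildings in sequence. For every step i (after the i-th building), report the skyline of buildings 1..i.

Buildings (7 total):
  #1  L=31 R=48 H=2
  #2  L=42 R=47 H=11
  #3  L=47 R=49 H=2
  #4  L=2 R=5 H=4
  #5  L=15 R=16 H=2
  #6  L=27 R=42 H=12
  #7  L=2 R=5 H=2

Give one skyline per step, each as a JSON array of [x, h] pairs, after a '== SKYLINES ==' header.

== SKYLINES ==
[[31,2],[48,0]]
[[31,2],[42,11],[47,2],[48,0]]
[[31,2],[42,11],[47,2],[49,0]]
[[2,4],[5,0],[31,2],[42,11],[47,2],[49,0]]
[[2,4],[5,0],[15,2],[16,0],[31,2],[42,11],[47,2],[49,0]]
[[2,4],[5,0],[15,2],[16,0],[27,12],[42,11],[47,2],[49,0]]
[[2,4],[5,0],[15,2],[16,0],[27,12],[42,11],[47,2],[49,0]]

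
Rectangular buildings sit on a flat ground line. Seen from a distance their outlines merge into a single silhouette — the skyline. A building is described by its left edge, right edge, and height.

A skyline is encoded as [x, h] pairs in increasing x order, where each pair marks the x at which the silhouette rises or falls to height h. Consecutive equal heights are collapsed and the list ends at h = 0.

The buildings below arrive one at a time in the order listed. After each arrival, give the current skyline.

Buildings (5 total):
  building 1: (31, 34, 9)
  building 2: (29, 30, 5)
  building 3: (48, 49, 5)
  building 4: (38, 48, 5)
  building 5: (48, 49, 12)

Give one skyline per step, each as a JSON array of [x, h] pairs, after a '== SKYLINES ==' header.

== SKYLINES ==
[[31,9],[34,0]]
[[29,5],[30,0],[31,9],[34,0]]
[[29,5],[30,0],[31,9],[34,0],[48,5],[49,0]]
[[29,5],[30,0],[31,9],[34,0],[38,5],[49,0]]
[[29,5],[30,0],[31,9],[34,0],[38,5],[48,12],[49,0]]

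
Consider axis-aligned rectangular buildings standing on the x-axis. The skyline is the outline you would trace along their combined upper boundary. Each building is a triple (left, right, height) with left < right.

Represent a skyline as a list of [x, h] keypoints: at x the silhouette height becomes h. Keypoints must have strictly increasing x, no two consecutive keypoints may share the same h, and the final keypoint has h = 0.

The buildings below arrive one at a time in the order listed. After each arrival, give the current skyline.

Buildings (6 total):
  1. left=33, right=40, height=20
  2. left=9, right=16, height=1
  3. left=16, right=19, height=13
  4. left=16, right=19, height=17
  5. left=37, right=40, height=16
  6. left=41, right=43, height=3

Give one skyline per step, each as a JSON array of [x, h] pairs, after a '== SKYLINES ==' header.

== SKYLINES ==
[[33,20],[40,0]]
[[9,1],[16,0],[33,20],[40,0]]
[[9,1],[16,13],[19,0],[33,20],[40,0]]
[[9,1],[16,17],[19,0],[33,20],[40,0]]
[[9,1],[16,17],[19,0],[33,20],[40,0]]
[[9,1],[16,17],[19,0],[33,20],[40,0],[41,3],[43,0]]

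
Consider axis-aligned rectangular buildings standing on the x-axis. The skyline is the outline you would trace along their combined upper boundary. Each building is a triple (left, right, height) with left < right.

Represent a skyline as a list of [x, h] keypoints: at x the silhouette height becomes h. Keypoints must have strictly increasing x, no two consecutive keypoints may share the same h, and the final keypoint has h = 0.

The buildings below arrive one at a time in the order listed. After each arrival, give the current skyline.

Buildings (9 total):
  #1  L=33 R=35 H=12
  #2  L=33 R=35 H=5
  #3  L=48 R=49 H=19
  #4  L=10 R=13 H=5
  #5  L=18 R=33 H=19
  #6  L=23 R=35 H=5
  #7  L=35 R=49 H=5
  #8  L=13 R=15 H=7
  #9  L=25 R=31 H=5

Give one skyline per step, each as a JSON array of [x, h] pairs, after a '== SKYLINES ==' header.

== SKYLINES ==
[[33,12],[35,0]]
[[33,12],[35,0]]
[[33,12],[35,0],[48,19],[49,0]]
[[10,5],[13,0],[33,12],[35,0],[48,19],[49,0]]
[[10,5],[13,0],[18,19],[33,12],[35,0],[48,19],[49,0]]
[[10,5],[13,0],[18,19],[33,12],[35,0],[48,19],[49,0]]
[[10,5],[13,0],[18,19],[33,12],[35,5],[48,19],[49,0]]
[[10,5],[13,7],[15,0],[18,19],[33,12],[35,5],[48,19],[49,0]]
[[10,5],[13,7],[15,0],[18,19],[33,12],[35,5],[48,19],[49,0]]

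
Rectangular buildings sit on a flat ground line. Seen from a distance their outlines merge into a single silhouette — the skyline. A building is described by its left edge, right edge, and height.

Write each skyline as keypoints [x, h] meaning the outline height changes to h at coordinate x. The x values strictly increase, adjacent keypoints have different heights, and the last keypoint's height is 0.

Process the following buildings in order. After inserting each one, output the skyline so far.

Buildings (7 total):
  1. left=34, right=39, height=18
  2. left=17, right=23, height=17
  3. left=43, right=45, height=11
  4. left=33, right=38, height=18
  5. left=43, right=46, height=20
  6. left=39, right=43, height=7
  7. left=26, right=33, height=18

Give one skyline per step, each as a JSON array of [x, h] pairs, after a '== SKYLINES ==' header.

== SKYLINES ==
[[34,18],[39,0]]
[[17,17],[23,0],[34,18],[39,0]]
[[17,17],[23,0],[34,18],[39,0],[43,11],[45,0]]
[[17,17],[23,0],[33,18],[39,0],[43,11],[45,0]]
[[17,17],[23,0],[33,18],[39,0],[43,20],[46,0]]
[[17,17],[23,0],[33,18],[39,7],[43,20],[46,0]]
[[17,17],[23,0],[26,18],[39,7],[43,20],[46,0]]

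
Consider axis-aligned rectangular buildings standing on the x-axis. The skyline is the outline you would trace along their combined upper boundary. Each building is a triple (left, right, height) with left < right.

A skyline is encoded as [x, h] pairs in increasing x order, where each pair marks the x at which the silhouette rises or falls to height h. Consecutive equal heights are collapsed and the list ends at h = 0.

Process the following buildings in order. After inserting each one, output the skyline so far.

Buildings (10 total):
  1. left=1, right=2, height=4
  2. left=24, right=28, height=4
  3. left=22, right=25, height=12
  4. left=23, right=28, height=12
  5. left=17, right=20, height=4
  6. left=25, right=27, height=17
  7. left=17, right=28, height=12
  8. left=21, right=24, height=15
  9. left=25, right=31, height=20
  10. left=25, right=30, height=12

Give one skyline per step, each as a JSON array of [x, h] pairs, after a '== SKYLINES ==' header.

== SKYLINES ==
[[1,4],[2,0]]
[[1,4],[2,0],[24,4],[28,0]]
[[1,4],[2,0],[22,12],[25,4],[28,0]]
[[1,4],[2,0],[22,12],[28,0]]
[[1,4],[2,0],[17,4],[20,0],[22,12],[28,0]]
[[1,4],[2,0],[17,4],[20,0],[22,12],[25,17],[27,12],[28,0]]
[[1,4],[2,0],[17,12],[25,17],[27,12],[28,0]]
[[1,4],[2,0],[17,12],[21,15],[24,12],[25,17],[27,12],[28,0]]
[[1,4],[2,0],[17,12],[21,15],[24,12],[25,20],[31,0]]
[[1,4],[2,0],[17,12],[21,15],[24,12],[25,20],[31,0]]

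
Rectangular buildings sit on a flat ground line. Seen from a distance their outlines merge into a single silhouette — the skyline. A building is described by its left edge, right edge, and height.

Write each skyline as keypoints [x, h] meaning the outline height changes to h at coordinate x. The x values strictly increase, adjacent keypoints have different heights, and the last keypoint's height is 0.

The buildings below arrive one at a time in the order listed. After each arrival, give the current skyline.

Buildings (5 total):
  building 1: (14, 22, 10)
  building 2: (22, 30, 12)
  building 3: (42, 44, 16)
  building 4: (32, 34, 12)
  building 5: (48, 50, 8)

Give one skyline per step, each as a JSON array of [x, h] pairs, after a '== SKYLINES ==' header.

== SKYLINES ==
[[14,10],[22,0]]
[[14,10],[22,12],[30,0]]
[[14,10],[22,12],[30,0],[42,16],[44,0]]
[[14,10],[22,12],[30,0],[32,12],[34,0],[42,16],[44,0]]
[[14,10],[22,12],[30,0],[32,12],[34,0],[42,16],[44,0],[48,8],[50,0]]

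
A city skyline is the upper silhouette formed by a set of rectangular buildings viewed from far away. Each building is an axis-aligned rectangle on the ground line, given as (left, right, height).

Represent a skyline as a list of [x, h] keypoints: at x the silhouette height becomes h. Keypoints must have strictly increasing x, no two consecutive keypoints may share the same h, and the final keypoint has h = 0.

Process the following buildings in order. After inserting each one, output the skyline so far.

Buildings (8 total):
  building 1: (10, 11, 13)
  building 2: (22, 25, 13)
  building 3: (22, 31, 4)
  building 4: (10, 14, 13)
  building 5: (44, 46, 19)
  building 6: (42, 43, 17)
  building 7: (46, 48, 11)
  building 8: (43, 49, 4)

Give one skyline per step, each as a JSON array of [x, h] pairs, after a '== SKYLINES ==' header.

== SKYLINES ==
[[10,13],[11,0]]
[[10,13],[11,0],[22,13],[25,0]]
[[10,13],[11,0],[22,13],[25,4],[31,0]]
[[10,13],[14,0],[22,13],[25,4],[31,0]]
[[10,13],[14,0],[22,13],[25,4],[31,0],[44,19],[46,0]]
[[10,13],[14,0],[22,13],[25,4],[31,0],[42,17],[43,0],[44,19],[46,0]]
[[10,13],[14,0],[22,13],[25,4],[31,0],[42,17],[43,0],[44,19],[46,11],[48,0]]
[[10,13],[14,0],[22,13],[25,4],[31,0],[42,17],[43,4],[44,19],[46,11],[48,4],[49,0]]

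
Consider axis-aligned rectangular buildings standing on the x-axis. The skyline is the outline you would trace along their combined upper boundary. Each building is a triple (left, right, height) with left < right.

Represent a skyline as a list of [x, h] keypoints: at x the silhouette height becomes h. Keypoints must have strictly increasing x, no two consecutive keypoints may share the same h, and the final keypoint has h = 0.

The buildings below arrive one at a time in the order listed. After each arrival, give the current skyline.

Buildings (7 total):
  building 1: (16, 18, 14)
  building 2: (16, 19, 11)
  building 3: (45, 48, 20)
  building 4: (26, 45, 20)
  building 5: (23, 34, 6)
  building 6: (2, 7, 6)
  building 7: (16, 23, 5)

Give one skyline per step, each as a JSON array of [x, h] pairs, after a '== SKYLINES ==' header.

== SKYLINES ==
[[16,14],[18,0]]
[[16,14],[18,11],[19,0]]
[[16,14],[18,11],[19,0],[45,20],[48,0]]
[[16,14],[18,11],[19,0],[26,20],[48,0]]
[[16,14],[18,11],[19,0],[23,6],[26,20],[48,0]]
[[2,6],[7,0],[16,14],[18,11],[19,0],[23,6],[26,20],[48,0]]
[[2,6],[7,0],[16,14],[18,11],[19,5],[23,6],[26,20],[48,0]]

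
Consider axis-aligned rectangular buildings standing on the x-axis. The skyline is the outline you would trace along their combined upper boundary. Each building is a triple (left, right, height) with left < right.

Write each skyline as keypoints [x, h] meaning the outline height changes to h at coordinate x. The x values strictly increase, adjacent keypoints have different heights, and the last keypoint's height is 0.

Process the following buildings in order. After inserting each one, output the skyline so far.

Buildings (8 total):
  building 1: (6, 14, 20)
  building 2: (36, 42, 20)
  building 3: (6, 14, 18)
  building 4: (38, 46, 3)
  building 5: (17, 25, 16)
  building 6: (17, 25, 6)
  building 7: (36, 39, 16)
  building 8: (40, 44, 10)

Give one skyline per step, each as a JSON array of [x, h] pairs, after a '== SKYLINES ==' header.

== SKYLINES ==
[[6,20],[14,0]]
[[6,20],[14,0],[36,20],[42,0]]
[[6,20],[14,0],[36,20],[42,0]]
[[6,20],[14,0],[36,20],[42,3],[46,0]]
[[6,20],[14,0],[17,16],[25,0],[36,20],[42,3],[46,0]]
[[6,20],[14,0],[17,16],[25,0],[36,20],[42,3],[46,0]]
[[6,20],[14,0],[17,16],[25,0],[36,20],[42,3],[46,0]]
[[6,20],[14,0],[17,16],[25,0],[36,20],[42,10],[44,3],[46,0]]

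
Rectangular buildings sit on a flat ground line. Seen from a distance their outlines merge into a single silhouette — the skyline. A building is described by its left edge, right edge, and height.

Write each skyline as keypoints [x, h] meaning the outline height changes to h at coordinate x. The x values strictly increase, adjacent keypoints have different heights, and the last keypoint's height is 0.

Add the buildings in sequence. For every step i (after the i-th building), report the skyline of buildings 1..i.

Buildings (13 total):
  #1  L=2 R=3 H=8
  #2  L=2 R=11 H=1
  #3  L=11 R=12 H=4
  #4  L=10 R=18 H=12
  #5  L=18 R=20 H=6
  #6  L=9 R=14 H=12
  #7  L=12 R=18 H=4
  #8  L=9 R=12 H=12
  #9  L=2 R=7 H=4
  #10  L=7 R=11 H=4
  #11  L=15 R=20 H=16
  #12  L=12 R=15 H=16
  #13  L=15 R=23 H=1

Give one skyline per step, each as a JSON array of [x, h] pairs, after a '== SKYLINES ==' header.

== SKYLINES ==
[[2,8],[3,0]]
[[2,8],[3,1],[11,0]]
[[2,8],[3,1],[11,4],[12,0]]
[[2,8],[3,1],[10,12],[18,0]]
[[2,8],[3,1],[10,12],[18,6],[20,0]]
[[2,8],[3,1],[9,12],[18,6],[20,0]]
[[2,8],[3,1],[9,12],[18,6],[20,0]]
[[2,8],[3,1],[9,12],[18,6],[20,0]]
[[2,8],[3,4],[7,1],[9,12],[18,6],[20,0]]
[[2,8],[3,4],[9,12],[18,6],[20,0]]
[[2,8],[3,4],[9,12],[15,16],[20,0]]
[[2,8],[3,4],[9,12],[12,16],[20,0]]
[[2,8],[3,4],[9,12],[12,16],[20,1],[23,0]]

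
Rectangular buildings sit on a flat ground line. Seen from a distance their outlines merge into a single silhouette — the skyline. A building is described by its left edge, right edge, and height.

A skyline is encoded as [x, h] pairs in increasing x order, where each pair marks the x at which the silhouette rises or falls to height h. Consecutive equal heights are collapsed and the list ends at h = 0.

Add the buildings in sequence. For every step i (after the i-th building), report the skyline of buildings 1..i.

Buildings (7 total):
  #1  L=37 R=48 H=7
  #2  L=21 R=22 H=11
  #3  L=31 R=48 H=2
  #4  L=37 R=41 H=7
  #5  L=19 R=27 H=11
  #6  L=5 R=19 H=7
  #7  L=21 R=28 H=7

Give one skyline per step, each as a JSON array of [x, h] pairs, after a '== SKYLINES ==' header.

== SKYLINES ==
[[37,7],[48,0]]
[[21,11],[22,0],[37,7],[48,0]]
[[21,11],[22,0],[31,2],[37,7],[48,0]]
[[21,11],[22,0],[31,2],[37,7],[48,0]]
[[19,11],[27,0],[31,2],[37,7],[48,0]]
[[5,7],[19,11],[27,0],[31,2],[37,7],[48,0]]
[[5,7],[19,11],[27,7],[28,0],[31,2],[37,7],[48,0]]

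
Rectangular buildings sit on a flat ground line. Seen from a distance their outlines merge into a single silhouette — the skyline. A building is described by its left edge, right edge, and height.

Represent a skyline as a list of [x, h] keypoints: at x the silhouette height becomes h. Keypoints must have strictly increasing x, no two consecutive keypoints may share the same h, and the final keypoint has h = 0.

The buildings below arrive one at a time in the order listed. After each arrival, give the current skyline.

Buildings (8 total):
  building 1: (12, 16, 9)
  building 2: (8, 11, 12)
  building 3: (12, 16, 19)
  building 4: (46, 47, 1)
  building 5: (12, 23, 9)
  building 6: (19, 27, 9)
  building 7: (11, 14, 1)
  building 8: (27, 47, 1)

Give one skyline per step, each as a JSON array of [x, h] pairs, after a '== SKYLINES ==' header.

== SKYLINES ==
[[12,9],[16,0]]
[[8,12],[11,0],[12,9],[16,0]]
[[8,12],[11,0],[12,19],[16,0]]
[[8,12],[11,0],[12,19],[16,0],[46,1],[47,0]]
[[8,12],[11,0],[12,19],[16,9],[23,0],[46,1],[47,0]]
[[8,12],[11,0],[12,19],[16,9],[27,0],[46,1],[47,0]]
[[8,12],[11,1],[12,19],[16,9],[27,0],[46,1],[47,0]]
[[8,12],[11,1],[12,19],[16,9],[27,1],[47,0]]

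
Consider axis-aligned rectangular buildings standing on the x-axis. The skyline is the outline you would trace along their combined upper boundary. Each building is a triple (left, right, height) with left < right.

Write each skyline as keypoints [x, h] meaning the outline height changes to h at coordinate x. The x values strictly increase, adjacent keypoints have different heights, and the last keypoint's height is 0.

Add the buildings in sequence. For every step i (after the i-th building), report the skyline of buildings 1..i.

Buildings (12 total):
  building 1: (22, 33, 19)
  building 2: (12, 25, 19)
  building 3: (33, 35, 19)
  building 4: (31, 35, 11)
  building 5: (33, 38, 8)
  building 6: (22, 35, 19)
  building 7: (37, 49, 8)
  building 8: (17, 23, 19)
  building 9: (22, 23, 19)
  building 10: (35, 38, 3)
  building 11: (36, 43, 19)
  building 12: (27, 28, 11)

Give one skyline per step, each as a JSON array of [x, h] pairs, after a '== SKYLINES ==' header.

== SKYLINES ==
[[22,19],[33,0]]
[[12,19],[33,0]]
[[12,19],[35,0]]
[[12,19],[35,0]]
[[12,19],[35,8],[38,0]]
[[12,19],[35,8],[38,0]]
[[12,19],[35,8],[49,0]]
[[12,19],[35,8],[49,0]]
[[12,19],[35,8],[49,0]]
[[12,19],[35,8],[49,0]]
[[12,19],[35,8],[36,19],[43,8],[49,0]]
[[12,19],[35,8],[36,19],[43,8],[49,0]]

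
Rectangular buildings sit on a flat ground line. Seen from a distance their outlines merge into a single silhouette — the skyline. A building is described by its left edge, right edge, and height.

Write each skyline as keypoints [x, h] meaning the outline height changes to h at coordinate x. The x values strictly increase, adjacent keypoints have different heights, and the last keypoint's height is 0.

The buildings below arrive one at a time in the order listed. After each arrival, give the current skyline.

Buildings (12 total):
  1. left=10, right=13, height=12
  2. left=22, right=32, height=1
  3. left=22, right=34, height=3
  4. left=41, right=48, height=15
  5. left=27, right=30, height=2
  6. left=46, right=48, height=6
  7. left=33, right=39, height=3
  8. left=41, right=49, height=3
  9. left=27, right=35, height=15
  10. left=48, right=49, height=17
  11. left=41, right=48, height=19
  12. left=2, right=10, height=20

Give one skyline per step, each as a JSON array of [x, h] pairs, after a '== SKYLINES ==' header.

== SKYLINES ==
[[10,12],[13,0]]
[[10,12],[13,0],[22,1],[32,0]]
[[10,12],[13,0],[22,3],[34,0]]
[[10,12],[13,0],[22,3],[34,0],[41,15],[48,0]]
[[10,12],[13,0],[22,3],[34,0],[41,15],[48,0]]
[[10,12],[13,0],[22,3],[34,0],[41,15],[48,0]]
[[10,12],[13,0],[22,3],[39,0],[41,15],[48,0]]
[[10,12],[13,0],[22,3],[39,0],[41,15],[48,3],[49,0]]
[[10,12],[13,0],[22,3],[27,15],[35,3],[39,0],[41,15],[48,3],[49,0]]
[[10,12],[13,0],[22,3],[27,15],[35,3],[39,0],[41,15],[48,17],[49,0]]
[[10,12],[13,0],[22,3],[27,15],[35,3],[39,0],[41,19],[48,17],[49,0]]
[[2,20],[10,12],[13,0],[22,3],[27,15],[35,3],[39,0],[41,19],[48,17],[49,0]]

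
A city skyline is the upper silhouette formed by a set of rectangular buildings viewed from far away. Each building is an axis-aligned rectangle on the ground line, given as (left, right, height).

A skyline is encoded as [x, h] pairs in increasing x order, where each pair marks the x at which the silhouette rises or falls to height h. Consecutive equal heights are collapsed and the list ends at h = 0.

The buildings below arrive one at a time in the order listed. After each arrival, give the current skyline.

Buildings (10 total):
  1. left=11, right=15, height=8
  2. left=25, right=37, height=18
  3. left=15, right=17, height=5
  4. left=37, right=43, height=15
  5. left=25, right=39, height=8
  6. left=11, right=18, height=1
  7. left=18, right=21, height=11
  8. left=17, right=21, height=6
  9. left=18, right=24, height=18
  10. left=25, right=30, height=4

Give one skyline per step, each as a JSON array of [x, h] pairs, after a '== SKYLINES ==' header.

== SKYLINES ==
[[11,8],[15,0]]
[[11,8],[15,0],[25,18],[37,0]]
[[11,8],[15,5],[17,0],[25,18],[37,0]]
[[11,8],[15,5],[17,0],[25,18],[37,15],[43,0]]
[[11,8],[15,5],[17,0],[25,18],[37,15],[43,0]]
[[11,8],[15,5],[17,1],[18,0],[25,18],[37,15],[43,0]]
[[11,8],[15,5],[17,1],[18,11],[21,0],[25,18],[37,15],[43,0]]
[[11,8],[15,5],[17,6],[18,11],[21,0],[25,18],[37,15],[43,0]]
[[11,8],[15,5],[17,6],[18,18],[24,0],[25,18],[37,15],[43,0]]
[[11,8],[15,5],[17,6],[18,18],[24,0],[25,18],[37,15],[43,0]]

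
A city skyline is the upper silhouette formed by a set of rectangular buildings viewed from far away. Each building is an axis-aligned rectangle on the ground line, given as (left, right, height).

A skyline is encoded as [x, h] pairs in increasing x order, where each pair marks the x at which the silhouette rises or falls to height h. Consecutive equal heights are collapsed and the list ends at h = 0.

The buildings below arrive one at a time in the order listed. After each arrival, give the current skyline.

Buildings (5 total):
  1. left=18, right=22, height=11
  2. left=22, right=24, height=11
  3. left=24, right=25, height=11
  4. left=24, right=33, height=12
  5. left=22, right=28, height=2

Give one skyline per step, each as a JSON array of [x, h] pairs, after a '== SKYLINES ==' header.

== SKYLINES ==
[[18,11],[22,0]]
[[18,11],[24,0]]
[[18,11],[25,0]]
[[18,11],[24,12],[33,0]]
[[18,11],[24,12],[33,0]]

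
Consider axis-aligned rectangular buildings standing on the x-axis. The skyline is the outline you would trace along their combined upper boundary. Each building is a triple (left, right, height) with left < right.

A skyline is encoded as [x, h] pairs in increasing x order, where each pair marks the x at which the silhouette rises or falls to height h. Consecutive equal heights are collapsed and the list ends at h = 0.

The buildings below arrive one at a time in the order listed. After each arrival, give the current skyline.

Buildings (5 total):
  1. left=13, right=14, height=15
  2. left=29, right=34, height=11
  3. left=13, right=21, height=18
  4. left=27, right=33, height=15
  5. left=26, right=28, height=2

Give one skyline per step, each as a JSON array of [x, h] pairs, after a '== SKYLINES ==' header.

== SKYLINES ==
[[13,15],[14,0]]
[[13,15],[14,0],[29,11],[34,0]]
[[13,18],[21,0],[29,11],[34,0]]
[[13,18],[21,0],[27,15],[33,11],[34,0]]
[[13,18],[21,0],[26,2],[27,15],[33,11],[34,0]]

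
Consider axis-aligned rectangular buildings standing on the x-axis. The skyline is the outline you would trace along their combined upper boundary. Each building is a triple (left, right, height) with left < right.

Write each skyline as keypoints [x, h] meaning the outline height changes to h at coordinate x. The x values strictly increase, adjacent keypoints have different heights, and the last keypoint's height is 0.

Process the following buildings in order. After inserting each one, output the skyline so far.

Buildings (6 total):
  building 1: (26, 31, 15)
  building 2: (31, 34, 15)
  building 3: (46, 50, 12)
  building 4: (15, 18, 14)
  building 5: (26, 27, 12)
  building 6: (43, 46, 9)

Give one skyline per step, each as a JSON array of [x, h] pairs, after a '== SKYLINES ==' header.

== SKYLINES ==
[[26,15],[31,0]]
[[26,15],[34,0]]
[[26,15],[34,0],[46,12],[50,0]]
[[15,14],[18,0],[26,15],[34,0],[46,12],[50,0]]
[[15,14],[18,0],[26,15],[34,0],[46,12],[50,0]]
[[15,14],[18,0],[26,15],[34,0],[43,9],[46,12],[50,0]]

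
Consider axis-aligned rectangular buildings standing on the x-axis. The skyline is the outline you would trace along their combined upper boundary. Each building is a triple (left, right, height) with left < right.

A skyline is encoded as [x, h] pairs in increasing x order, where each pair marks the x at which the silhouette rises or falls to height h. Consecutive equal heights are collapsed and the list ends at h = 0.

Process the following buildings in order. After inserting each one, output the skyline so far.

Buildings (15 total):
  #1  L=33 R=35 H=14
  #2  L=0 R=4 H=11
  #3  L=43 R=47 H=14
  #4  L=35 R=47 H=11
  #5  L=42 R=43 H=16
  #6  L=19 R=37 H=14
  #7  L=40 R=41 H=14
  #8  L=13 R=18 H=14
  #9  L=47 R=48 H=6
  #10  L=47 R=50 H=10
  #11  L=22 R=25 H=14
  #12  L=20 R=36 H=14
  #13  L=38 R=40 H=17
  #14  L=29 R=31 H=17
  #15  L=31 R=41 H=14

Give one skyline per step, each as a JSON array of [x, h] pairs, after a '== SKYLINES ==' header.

== SKYLINES ==
[[33,14],[35,0]]
[[0,11],[4,0],[33,14],[35,0]]
[[0,11],[4,0],[33,14],[35,0],[43,14],[47,0]]
[[0,11],[4,0],[33,14],[35,11],[43,14],[47,0]]
[[0,11],[4,0],[33,14],[35,11],[42,16],[43,14],[47,0]]
[[0,11],[4,0],[19,14],[37,11],[42,16],[43,14],[47,0]]
[[0,11],[4,0],[19,14],[37,11],[40,14],[41,11],[42,16],[43,14],[47,0]]
[[0,11],[4,0],[13,14],[18,0],[19,14],[37,11],[40,14],[41,11],[42,16],[43,14],[47,0]]
[[0,11],[4,0],[13,14],[18,0],[19,14],[37,11],[40,14],[41,11],[42,16],[43,14],[47,6],[48,0]]
[[0,11],[4,0],[13,14],[18,0],[19,14],[37,11],[40,14],[41,11],[42,16],[43,14],[47,10],[50,0]]
[[0,11],[4,0],[13,14],[18,0],[19,14],[37,11],[40,14],[41,11],[42,16],[43,14],[47,10],[50,0]]
[[0,11],[4,0],[13,14],[18,0],[19,14],[37,11],[40,14],[41,11],[42,16],[43,14],[47,10],[50,0]]
[[0,11],[4,0],[13,14],[18,0],[19,14],[37,11],[38,17],[40,14],[41,11],[42,16],[43,14],[47,10],[50,0]]
[[0,11],[4,0],[13,14],[18,0],[19,14],[29,17],[31,14],[37,11],[38,17],[40,14],[41,11],[42,16],[43,14],[47,10],[50,0]]
[[0,11],[4,0],[13,14],[18,0],[19,14],[29,17],[31,14],[38,17],[40,14],[41,11],[42,16],[43,14],[47,10],[50,0]]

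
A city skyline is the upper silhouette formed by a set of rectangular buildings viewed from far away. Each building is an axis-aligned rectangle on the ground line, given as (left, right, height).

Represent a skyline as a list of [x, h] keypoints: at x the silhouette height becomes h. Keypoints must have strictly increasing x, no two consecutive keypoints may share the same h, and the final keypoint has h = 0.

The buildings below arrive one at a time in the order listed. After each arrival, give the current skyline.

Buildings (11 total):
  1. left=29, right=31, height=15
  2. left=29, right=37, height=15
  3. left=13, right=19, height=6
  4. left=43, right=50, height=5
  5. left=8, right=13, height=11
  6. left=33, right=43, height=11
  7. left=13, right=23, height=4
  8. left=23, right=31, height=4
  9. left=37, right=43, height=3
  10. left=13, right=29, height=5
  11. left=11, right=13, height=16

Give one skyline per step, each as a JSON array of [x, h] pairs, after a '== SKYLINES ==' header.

== SKYLINES ==
[[29,15],[31,0]]
[[29,15],[37,0]]
[[13,6],[19,0],[29,15],[37,0]]
[[13,6],[19,0],[29,15],[37,0],[43,5],[50,0]]
[[8,11],[13,6],[19,0],[29,15],[37,0],[43,5],[50,0]]
[[8,11],[13,6],[19,0],[29,15],[37,11],[43,5],[50,0]]
[[8,11],[13,6],[19,4],[23,0],[29,15],[37,11],[43,5],[50,0]]
[[8,11],[13,6],[19,4],[29,15],[37,11],[43,5],[50,0]]
[[8,11],[13,6],[19,4],[29,15],[37,11],[43,5],[50,0]]
[[8,11],[13,6],[19,5],[29,15],[37,11],[43,5],[50,0]]
[[8,11],[11,16],[13,6],[19,5],[29,15],[37,11],[43,5],[50,0]]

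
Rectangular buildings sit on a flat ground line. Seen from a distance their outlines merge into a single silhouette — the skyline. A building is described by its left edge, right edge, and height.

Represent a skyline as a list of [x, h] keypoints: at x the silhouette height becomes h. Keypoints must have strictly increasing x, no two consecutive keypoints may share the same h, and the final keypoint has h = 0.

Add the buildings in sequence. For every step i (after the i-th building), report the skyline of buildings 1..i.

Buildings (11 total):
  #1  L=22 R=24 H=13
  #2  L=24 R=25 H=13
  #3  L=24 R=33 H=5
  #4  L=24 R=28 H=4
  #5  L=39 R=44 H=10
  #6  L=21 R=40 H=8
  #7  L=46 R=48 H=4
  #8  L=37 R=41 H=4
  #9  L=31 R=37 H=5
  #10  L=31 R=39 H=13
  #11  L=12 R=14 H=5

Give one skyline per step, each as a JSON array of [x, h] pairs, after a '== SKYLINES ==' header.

== SKYLINES ==
[[22,13],[24,0]]
[[22,13],[25,0]]
[[22,13],[25,5],[33,0]]
[[22,13],[25,5],[33,0]]
[[22,13],[25,5],[33,0],[39,10],[44,0]]
[[21,8],[22,13],[25,8],[39,10],[44,0]]
[[21,8],[22,13],[25,8],[39,10],[44,0],[46,4],[48,0]]
[[21,8],[22,13],[25,8],[39,10],[44,0],[46,4],[48,0]]
[[21,8],[22,13],[25,8],[39,10],[44,0],[46,4],[48,0]]
[[21,8],[22,13],[25,8],[31,13],[39,10],[44,0],[46,4],[48,0]]
[[12,5],[14,0],[21,8],[22,13],[25,8],[31,13],[39,10],[44,0],[46,4],[48,0]]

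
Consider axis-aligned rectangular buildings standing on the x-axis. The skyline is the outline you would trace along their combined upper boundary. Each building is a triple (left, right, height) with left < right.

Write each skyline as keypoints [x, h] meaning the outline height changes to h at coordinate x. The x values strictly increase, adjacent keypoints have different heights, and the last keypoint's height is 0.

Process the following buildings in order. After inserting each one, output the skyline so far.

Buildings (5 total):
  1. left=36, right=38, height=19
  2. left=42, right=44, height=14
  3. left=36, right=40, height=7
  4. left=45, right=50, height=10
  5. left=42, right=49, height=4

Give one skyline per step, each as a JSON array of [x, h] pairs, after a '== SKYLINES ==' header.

== SKYLINES ==
[[36,19],[38,0]]
[[36,19],[38,0],[42,14],[44,0]]
[[36,19],[38,7],[40,0],[42,14],[44,0]]
[[36,19],[38,7],[40,0],[42,14],[44,0],[45,10],[50,0]]
[[36,19],[38,7],[40,0],[42,14],[44,4],[45,10],[50,0]]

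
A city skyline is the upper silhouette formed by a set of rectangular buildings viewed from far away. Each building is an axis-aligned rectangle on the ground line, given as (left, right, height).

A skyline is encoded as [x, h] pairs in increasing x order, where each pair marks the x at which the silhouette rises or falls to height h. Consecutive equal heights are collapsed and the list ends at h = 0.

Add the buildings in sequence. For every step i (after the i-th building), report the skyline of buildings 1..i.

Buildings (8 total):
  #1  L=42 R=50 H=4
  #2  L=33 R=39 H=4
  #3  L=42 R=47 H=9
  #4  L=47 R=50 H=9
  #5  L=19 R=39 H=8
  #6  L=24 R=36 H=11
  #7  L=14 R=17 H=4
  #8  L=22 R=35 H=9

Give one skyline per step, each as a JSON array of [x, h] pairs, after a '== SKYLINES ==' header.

== SKYLINES ==
[[42,4],[50,0]]
[[33,4],[39,0],[42,4],[50,0]]
[[33,4],[39,0],[42,9],[47,4],[50,0]]
[[33,4],[39,0],[42,9],[50,0]]
[[19,8],[39,0],[42,9],[50,0]]
[[19,8],[24,11],[36,8],[39,0],[42,9],[50,0]]
[[14,4],[17,0],[19,8],[24,11],[36,8],[39,0],[42,9],[50,0]]
[[14,4],[17,0],[19,8],[22,9],[24,11],[36,8],[39,0],[42,9],[50,0]]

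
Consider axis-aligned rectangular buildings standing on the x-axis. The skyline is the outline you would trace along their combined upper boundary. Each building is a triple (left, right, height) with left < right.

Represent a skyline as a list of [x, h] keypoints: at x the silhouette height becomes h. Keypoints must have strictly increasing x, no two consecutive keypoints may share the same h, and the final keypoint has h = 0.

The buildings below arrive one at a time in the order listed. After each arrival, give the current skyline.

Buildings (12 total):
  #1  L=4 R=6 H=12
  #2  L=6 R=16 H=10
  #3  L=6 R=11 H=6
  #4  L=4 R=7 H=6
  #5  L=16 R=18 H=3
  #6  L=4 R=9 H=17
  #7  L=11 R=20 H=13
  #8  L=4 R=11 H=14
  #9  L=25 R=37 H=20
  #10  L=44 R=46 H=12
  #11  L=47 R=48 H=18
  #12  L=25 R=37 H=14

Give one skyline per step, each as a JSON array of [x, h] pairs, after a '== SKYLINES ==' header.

== SKYLINES ==
[[4,12],[6,0]]
[[4,12],[6,10],[16,0]]
[[4,12],[6,10],[16,0]]
[[4,12],[6,10],[16,0]]
[[4,12],[6,10],[16,3],[18,0]]
[[4,17],[9,10],[16,3],[18,0]]
[[4,17],[9,10],[11,13],[20,0]]
[[4,17],[9,14],[11,13],[20,0]]
[[4,17],[9,14],[11,13],[20,0],[25,20],[37,0]]
[[4,17],[9,14],[11,13],[20,0],[25,20],[37,0],[44,12],[46,0]]
[[4,17],[9,14],[11,13],[20,0],[25,20],[37,0],[44,12],[46,0],[47,18],[48,0]]
[[4,17],[9,14],[11,13],[20,0],[25,20],[37,0],[44,12],[46,0],[47,18],[48,0]]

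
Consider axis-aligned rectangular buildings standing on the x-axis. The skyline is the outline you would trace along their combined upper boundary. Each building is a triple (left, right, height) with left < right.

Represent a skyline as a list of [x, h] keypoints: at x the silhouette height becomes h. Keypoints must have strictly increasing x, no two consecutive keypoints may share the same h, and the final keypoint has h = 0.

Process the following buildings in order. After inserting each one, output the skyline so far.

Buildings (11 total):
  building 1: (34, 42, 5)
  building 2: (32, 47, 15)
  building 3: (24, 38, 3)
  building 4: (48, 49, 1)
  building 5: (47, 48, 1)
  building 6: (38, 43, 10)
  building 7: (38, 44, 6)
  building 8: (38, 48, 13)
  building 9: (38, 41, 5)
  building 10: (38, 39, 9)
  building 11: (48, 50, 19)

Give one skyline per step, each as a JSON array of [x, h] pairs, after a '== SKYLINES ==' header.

== SKYLINES ==
[[34,5],[42,0]]
[[32,15],[47,0]]
[[24,3],[32,15],[47,0]]
[[24,3],[32,15],[47,0],[48,1],[49,0]]
[[24,3],[32,15],[47,1],[49,0]]
[[24,3],[32,15],[47,1],[49,0]]
[[24,3],[32,15],[47,1],[49,0]]
[[24,3],[32,15],[47,13],[48,1],[49,0]]
[[24,3],[32,15],[47,13],[48,1],[49,0]]
[[24,3],[32,15],[47,13],[48,1],[49,0]]
[[24,3],[32,15],[47,13],[48,19],[50,0]]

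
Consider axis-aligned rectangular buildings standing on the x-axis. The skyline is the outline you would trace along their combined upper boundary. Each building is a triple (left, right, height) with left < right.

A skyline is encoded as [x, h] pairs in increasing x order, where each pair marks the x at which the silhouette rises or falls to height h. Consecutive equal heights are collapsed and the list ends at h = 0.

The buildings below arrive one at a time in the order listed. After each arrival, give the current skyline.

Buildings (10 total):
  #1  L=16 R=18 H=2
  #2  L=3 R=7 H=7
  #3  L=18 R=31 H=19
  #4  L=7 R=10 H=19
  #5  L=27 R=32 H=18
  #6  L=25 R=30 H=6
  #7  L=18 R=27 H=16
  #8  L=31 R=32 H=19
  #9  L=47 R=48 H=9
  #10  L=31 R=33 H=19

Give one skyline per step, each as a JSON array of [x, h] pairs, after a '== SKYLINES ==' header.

== SKYLINES ==
[[16,2],[18,0]]
[[3,7],[7,0],[16,2],[18,0]]
[[3,7],[7,0],[16,2],[18,19],[31,0]]
[[3,7],[7,19],[10,0],[16,2],[18,19],[31,0]]
[[3,7],[7,19],[10,0],[16,2],[18,19],[31,18],[32,0]]
[[3,7],[7,19],[10,0],[16,2],[18,19],[31,18],[32,0]]
[[3,7],[7,19],[10,0],[16,2],[18,19],[31,18],[32,0]]
[[3,7],[7,19],[10,0],[16,2],[18,19],[32,0]]
[[3,7],[7,19],[10,0],[16,2],[18,19],[32,0],[47,9],[48,0]]
[[3,7],[7,19],[10,0],[16,2],[18,19],[33,0],[47,9],[48,0]]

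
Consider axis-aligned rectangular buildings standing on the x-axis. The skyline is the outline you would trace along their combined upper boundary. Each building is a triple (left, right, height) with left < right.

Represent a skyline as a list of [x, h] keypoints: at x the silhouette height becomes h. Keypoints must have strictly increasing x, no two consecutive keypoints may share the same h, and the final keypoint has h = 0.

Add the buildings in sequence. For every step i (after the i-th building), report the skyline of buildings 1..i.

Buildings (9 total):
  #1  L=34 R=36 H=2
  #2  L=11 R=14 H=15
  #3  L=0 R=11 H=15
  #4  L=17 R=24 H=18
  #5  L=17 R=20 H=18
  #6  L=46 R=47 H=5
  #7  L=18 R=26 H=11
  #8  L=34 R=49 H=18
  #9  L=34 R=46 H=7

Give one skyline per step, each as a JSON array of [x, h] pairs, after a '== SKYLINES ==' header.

== SKYLINES ==
[[34,2],[36,0]]
[[11,15],[14,0],[34,2],[36,0]]
[[0,15],[14,0],[34,2],[36,0]]
[[0,15],[14,0],[17,18],[24,0],[34,2],[36,0]]
[[0,15],[14,0],[17,18],[24,0],[34,2],[36,0]]
[[0,15],[14,0],[17,18],[24,0],[34,2],[36,0],[46,5],[47,0]]
[[0,15],[14,0],[17,18],[24,11],[26,0],[34,2],[36,0],[46,5],[47,0]]
[[0,15],[14,0],[17,18],[24,11],[26,0],[34,18],[49,0]]
[[0,15],[14,0],[17,18],[24,11],[26,0],[34,18],[49,0]]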